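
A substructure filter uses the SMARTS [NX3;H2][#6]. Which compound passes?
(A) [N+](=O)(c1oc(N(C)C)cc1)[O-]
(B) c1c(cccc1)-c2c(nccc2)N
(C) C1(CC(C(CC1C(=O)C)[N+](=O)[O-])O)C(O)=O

[NX3;H2][#6] describes a trivalent nitrogen with two H attached to carbon (a primary amine).
(A) has a nitro group (-[N+](=O)[O-]) but the nitrogen is [N+] with no H, not NX3H2.
(B) contains a primary amino group (-NH2), which satisfies every atom and bond constraint.
(C) has a nitro group (-[N+](=O)[O-]) but the nitrogen is [N+] with no H, not NX3H2.
So the answer is (B).

B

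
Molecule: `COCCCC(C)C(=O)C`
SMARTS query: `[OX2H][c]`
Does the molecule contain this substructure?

No

The pattern [OX2H][c] describes a hydroxyl oxygen attached to an aromatic carbon — a phenol.
The closest candidate here is a methoxy ether (-OCH3), but the oxygen has H0, not H1. No other fragment satisfies the full query, so there is no match.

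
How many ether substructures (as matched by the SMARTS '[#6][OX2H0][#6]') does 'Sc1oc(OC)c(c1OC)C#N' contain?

2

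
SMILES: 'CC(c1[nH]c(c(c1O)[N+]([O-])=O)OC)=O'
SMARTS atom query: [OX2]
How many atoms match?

2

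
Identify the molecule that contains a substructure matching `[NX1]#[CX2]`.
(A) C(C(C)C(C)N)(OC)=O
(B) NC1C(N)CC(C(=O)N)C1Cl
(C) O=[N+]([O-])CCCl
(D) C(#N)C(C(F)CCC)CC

D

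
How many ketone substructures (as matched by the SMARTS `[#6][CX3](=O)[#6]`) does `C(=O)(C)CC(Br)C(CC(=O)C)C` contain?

2

[#6][CX3](=O)[#6] is the SMARTS for a ketone: a carbonyl carbon (no H) flanked by two carbons.
The molecule carries 2 separate instances of an acetyl/ketone group (-C(=O)CH3) meeting every constraint; each maps to a distinct set of atoms, giving 2 matches.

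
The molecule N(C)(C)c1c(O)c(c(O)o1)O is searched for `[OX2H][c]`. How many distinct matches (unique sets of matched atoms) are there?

3

[OX2H][c] is the SMARTS for a phenol: a hydroxyl oxygen attached to an aromatic carbon.
The molecule carries 3 separate instances of a hydroxyl group (-OH) meeting every constraint; each maps to a distinct set of atoms, giving 3 matches.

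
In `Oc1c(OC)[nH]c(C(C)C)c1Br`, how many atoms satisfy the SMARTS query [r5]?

5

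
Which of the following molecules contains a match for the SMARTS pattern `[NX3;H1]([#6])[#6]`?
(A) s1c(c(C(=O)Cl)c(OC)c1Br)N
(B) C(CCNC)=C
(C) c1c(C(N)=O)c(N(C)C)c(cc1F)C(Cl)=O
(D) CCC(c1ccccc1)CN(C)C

B

[NX3;H1]([#6])[#6] describes a trivalent nitrogen with one H, bonded to two carbons (a secondary amine).
(A) has a primary amino group (-NH2) but the nitrogen has H2 and only one carbon neighbour.
(B) contains an N-methylamino group (-NHCH3), which satisfies every atom and bond constraint.
(C) has a dimethylamino group (-N(CH3)2) but the nitrogen has H0, not H1.
(D) has a dimethylamino group (-N(CH3)2) but the nitrogen has H0, not H1.
So the answer is (B).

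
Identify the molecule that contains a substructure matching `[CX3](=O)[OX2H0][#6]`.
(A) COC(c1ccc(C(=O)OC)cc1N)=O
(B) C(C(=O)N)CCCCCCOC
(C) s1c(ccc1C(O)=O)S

A

[CX3](=O)[OX2H0][#6] describes a carbonyl carbon bonded to an oxygen that is itself bonded to carbon (no H on that O) (an ester).
(A) contains a methyl-ester group (-C(=O)OCH3), which satisfies every atom and bond constraint.
(B) has a methoxy ether (-OCH3) but the ether oxygen is not adjacent to a C=O carbon.
(C) has a carboxylic acid group (-C(=O)OH) but the singly-bonded O carries H (OX2H1, not H0).
So the answer is (A).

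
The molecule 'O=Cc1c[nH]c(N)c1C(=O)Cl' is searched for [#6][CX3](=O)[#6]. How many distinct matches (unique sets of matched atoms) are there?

[#6][CX3](=O)[#6] is the SMARTS for a ketone: a carbonyl carbon (no H) flanked by two carbons.
The molecule has an aldehyde (-CHO), but the carbonyl carbon has H1, so it is not flanked by two carbons; nothing else fits, so there are 0 matches.

0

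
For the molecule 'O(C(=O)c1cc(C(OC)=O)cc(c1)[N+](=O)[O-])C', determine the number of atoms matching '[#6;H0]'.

5

Check the 17 heavy atoms by environment: 3× c (aromatic, H1) → no; 3× c (aromatic, H0) → match; 1× N (charge +1, H0) → no; 1× O (charge -1, H0) → no; 5× O (H0) → no; 2× C (H0) → match; 2× C (H3) → no.
Summing the matching environments: 3 + 2 = 5 matching atoms.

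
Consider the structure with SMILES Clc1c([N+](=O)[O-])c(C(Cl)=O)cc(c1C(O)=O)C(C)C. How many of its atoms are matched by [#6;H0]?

7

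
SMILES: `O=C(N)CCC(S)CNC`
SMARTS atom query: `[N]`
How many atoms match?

The query [N] means: uppercase N matches aliphatic (non-aromatic) nitrogen only.
Check the 10 heavy atoms by environment: 6× C → no; 2× N → match; 1× O → no; 1× S → no.
That gives 2 matching atoms.

2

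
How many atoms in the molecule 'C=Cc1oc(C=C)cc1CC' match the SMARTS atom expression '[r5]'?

Check the 11 heavy atoms by environment: 1× o (aromatic, in 5-ring) → match; 4× c (aromatic, in 5-ring) → match; 6× C (acyclic) → no.
Summing the matching environments: 1 + 4 = 5 matching atoms.

5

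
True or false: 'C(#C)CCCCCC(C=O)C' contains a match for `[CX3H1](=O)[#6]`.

The pattern [CX3H1](=O)[#6] describes an sp2 carbon with one H, double-bonded to O and single-bonded to carbon — an aldehyde.
The molecule carries an aldehyde (-CHO), whose atoms satisfy every constraint of the query, so the pattern matches.

True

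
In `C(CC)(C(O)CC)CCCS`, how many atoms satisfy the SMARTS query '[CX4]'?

9

The query [CX4] means: C with X4: aliphatic carbon with exactly 4 total connections (bonds + H).
Check the 11 heavy atoms by environment: 9× C (X4) → match; 1× O (X2) → no; 1× S (X2) → no.
That gives 9 matching atoms.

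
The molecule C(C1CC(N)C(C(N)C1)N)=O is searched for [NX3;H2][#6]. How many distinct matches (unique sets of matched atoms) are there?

3

[NX3;H2][#6] is the SMARTS for a primary amine: a trivalent nitrogen with two H attached to carbon.
The molecule carries 3 separate instances of a primary amino group (-NH2) meeting every constraint; each maps to a distinct set of atoms, giving 3 matches.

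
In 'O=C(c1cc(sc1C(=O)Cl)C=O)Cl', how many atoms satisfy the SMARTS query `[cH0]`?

3

Check the 13 heavy atoms by environment: 1× s (aromatic, H0) → no; 3× c (aromatic, H0) → match; 1× c (aromatic, H1) → no; 2× C (H0) → no; 3× O (H0) → no; 2× Cl (H0) → no; 1× C (H1) → no.
That gives 3 matching atoms.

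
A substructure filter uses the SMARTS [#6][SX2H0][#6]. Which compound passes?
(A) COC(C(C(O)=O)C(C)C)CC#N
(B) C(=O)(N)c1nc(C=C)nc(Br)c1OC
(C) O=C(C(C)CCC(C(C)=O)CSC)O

[#6][SX2H0][#6] describes an aliphatic sulfur bridging two carbons with no H on the sulfur (a thioether).
(A) has a methoxy ether (-OCH3) but the bridging atom is O, not S.
(B) has a methoxy ether (-OCH3) but the bridging atom is O, not S.
(C) contains a methylthio ether (-SCH3), which satisfies every atom and bond constraint.
So the answer is (C).

C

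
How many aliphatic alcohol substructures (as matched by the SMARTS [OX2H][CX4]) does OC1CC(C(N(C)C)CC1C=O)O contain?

2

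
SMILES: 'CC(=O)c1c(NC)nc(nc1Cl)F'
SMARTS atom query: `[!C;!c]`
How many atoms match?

6

The query [!C;!c] means: neither aliphatic nor aromatic carbon — same as [!#6].
Check the 13 heavy atoms by environment: 2× n (aromatic) → match; 4× c (aromatic) → no; 1× Cl → match; 1× N → match; 3× C → no; 1× F → match; 1× O → match.
Summing the matching environments: 2 + 1 + 1 + 1 + 1 = 6 matching atoms.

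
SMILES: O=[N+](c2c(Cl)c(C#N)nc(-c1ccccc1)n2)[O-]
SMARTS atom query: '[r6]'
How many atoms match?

12

Check the 18 heavy atoms by environment: 2× n (aromatic, in 6-ring) → match; 10× c (aromatic, in 6-ring) → match; 1× Cl (acyclic) → no; 1× C (acyclic) → no; 1× N (acyclic) → no; 1× N (charge +1, acyclic) → no; 1× O (charge -1, acyclic) → no; 1× O (acyclic) → no.
Summing the matching environments: 2 + 10 = 12 matching atoms.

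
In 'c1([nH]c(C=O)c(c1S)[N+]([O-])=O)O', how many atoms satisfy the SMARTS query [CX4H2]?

0

The query [CX4H2] means: sp3 carbon (X4) with exactly two hydrogens.
Check the 12 heavy atoms by environment: 1× n (aromatic, H1, X3) → no; 4× c (aromatic, H0, X3) → no; 1× S (H1, X2) → no; 1× C (H1, X3) → no; 2× O (H0, X1) → no; 1× N (charge +1, H0, X3) → no; 1× O (charge -1, H0, X1) → no; 1× O (H1, X2) → no.
No environment satisfies the query, so 0 matching atoms.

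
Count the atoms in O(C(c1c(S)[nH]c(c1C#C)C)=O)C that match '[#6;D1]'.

Check the 13 heavy atoms by environment: 1× n (aromatic, D2) → no; 4× c (aromatic, D3) → no; 3× C (D1) → match; 1× C (D2) → no; 1× C (D3) → no; 1× O (D1) → no; 1× O (D2) → no; 1× S (D1) → no.
That gives 3 matching atoms.

3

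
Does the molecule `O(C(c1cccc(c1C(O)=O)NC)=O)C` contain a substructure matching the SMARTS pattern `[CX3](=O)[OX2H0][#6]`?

Yes

The pattern [CX3](=O)[OX2H0][#6] describes a carbonyl carbon bonded to an oxygen that is itself bonded to carbon (no H on that O) — an ester.
The molecule carries a methyl-ester group (-C(=O)OCH3), whose atoms satisfy every constraint of the query, so the pattern matches.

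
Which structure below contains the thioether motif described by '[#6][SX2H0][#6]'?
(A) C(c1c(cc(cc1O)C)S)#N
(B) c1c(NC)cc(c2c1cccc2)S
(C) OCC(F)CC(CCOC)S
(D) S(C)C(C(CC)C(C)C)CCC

D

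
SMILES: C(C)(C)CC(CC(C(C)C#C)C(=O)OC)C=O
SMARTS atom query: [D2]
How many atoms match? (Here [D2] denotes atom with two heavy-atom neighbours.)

5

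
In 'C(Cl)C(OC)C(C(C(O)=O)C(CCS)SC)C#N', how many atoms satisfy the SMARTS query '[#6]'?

11

The query [#6] means: #6 matches any atom with atomic number 6 (carbon, aromatic or aliphatic).
Check the 18 heavy atoms by environment: 11× C → match; 3× O → no; 1× N → no; 1× Cl → no; 2× S → no.
That gives 11 matching atoms.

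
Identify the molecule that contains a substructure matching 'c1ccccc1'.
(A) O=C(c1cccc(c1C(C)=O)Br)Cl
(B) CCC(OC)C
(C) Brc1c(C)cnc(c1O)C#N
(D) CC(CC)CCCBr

A

c1ccccc1 describes six aromatic carbons in a ring (a benzene ring).
(A) contains the required atom environment, so the pattern matches.
(B) has a methyl group (-CH3) but no six-membered all-carbon aromatic ring is present.
(C) has a methyl group (-CH3) but no six-membered all-carbon aromatic ring is present.
(D) has a methyl group (-CH3) but no six-membered all-carbon aromatic ring is present.
So the answer is (A).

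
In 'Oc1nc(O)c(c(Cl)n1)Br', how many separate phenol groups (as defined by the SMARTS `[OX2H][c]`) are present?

[OX2H][c] is the SMARTS for a phenol: a hydroxyl oxygen attached to an aromatic carbon.
The molecule carries 2 separate instances of a hydroxyl group (-OH) meeting every constraint; each maps to a distinct set of atoms, giving 2 matches.

2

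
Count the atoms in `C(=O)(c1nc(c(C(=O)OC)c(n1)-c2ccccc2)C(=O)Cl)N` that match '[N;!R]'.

1

The query [N;!R] means: aliphatic nitrogen not in a ring.
Check the 22 heavy atoms by environment: 2× n (aromatic, in 6-ring) → no; 10× c (aromatic, in 6-ring) → no; 4× C (acyclic) → no; 4× O (acyclic) → no; 1× N (acyclic) → match; 1× Cl (acyclic) → no.
That gives 1 matching atom.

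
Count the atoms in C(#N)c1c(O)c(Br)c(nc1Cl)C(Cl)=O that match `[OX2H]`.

1

The query [OX2H] means: aliphatic oxygen with two connections, one of which is H — an -OH oxygen.
Check the 14 heavy atoms by environment: 1× n (aromatic, H0, X2) → no; 5× c (aromatic, H0, X3) → no; 1× C (H0, X2) → no; 1× N (H0, X1) → no; 1× Br (H0, X1) → no; 2× Cl (H0, X1) → no; 1× C (H0, X3) → no; 1× O (H0, X1) → no; 1× O (H1, X2) → match.
That gives 1 matching atom.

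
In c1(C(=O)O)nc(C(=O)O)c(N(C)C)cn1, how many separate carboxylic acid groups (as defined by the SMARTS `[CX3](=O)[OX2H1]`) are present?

2

[CX3](=O)[OX2H1] is the SMARTS for a carboxylic acid: an sp2 carbon double-bonded to O and single-bonded to an -OH oxygen.
The molecule carries 2 separate instances of a carboxylic acid group (-C(=O)OH) meeting every constraint; each maps to a distinct set of atoms, giving 2 matches.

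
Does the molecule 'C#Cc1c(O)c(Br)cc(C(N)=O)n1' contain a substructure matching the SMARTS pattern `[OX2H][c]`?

Yes

The pattern [OX2H][c] describes a hydroxyl oxygen attached to an aromatic carbon — a phenol.
The molecule carries a hydroxyl group (-OH), whose atoms satisfy every constraint of the query, so the pattern matches.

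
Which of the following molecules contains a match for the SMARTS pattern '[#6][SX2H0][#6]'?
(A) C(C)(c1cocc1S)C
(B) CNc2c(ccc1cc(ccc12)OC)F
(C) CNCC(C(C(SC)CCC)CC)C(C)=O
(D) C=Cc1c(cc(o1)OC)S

C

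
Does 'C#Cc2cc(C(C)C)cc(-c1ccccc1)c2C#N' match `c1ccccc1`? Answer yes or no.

Yes

The pattern c1ccccc1 describes six aromatic carbons in a ring — a benzene ring.
The molecule carries a phenyl ring, whose atoms satisfy every constraint of the query, so the pattern matches.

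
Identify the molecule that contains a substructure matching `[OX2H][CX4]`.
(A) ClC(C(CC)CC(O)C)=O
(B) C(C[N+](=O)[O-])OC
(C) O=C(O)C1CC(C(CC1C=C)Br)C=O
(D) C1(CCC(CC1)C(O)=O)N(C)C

[OX2H][CX4] describes a hydroxyl oxygen bound to an sp3 (X4) carbon (an aliphatic alcohol).
(A) contains a hydroxyl group (-OH), which satisfies every atom and bond constraint.
(B) has a methoxy ether (-OCH3) but the oxygen has H0 (ether), not H1.
(C) has a carboxylic acid group (-C(=O)OH) but the -OH is on a CX3 carbonyl carbon, not a CX4 carbon.
(D) has a carboxylic acid group (-C(=O)OH) but the -OH is on a CX3 carbonyl carbon, not a CX4 carbon.
So the answer is (A).

A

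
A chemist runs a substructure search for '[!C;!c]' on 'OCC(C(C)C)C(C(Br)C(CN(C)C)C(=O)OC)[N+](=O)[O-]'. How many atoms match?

8

The query [!C;!c] means: neither aliphatic nor aromatic carbon — same as [!#6].
Check the 21 heavy atoms by environment: 13× C → no; 1× Br → match; 4× O → match; 1× N → match; 1× N (charge +1) → match; 1× O (charge -1) → match.
Summing the matching environments: 1 + 4 + 1 + 1 + 1 = 8 matching atoms.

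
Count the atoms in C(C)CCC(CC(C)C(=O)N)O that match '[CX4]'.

8

The query [CX4] means: C with X4: aliphatic carbon with exactly 4 total connections (bonds + H).
Check the 12 heavy atoms by environment: 8× C (X4) → match; 1× O (X2) → no; 1× C (X3) → no; 1× O (X1) → no; 1× N (X3) → no.
That gives 8 matching atoms.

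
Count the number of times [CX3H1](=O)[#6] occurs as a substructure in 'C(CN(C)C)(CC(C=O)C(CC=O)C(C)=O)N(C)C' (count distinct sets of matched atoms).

[CX3H1](=O)[#6] is the SMARTS for an aldehyde: an sp2 carbon with one H, double-bonded to O and single-bonded to carbon.
The molecule carries 2 separate instances of an aldehyde (-CHO) meeting every constraint; each maps to a distinct set of atoms, giving 2 matches.

2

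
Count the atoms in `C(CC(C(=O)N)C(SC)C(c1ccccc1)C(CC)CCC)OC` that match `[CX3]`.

Check the 24 heavy atoms by environment: 13× C (X4) → no; 1× S (X2) → no; 1× C (X3) → match; 1× O (X1) → no; 1× N (X3) → no; 1× O (X2) → no; 6× c (aromatic, X3) → no.
That gives 1 matching atom.

1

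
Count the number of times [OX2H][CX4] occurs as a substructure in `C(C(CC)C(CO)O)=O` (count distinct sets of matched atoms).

2

[OX2H][CX4] is the SMARTS for an aliphatic alcohol: a hydroxyl oxygen bound to an sp3 (X4) carbon.
The molecule carries 2 separate instances of a hydroxyl group (-OH) meeting every constraint; each maps to a distinct set of atoms, giving 2 matches.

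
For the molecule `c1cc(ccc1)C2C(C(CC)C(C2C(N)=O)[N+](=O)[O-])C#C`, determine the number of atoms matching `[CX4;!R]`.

2

The query [CX4;!R] means: aliphatic carbon with four total connections, not in a ring.
Check the 21 heavy atoms by environment: 5× C (X4, in 5-ring) → no; 2× C (X4, acyclic) → match; 1× C (X3, acyclic) → no; 2× O (X1, acyclic) → no; 1× N (X3, acyclic) → no; 6× c (aromatic, X3, in 6-ring) → no; 2× C (X2, acyclic) → no; 1× N (charge +1, X3, acyclic) → no; 1× O (charge -1, X1, acyclic) → no.
That gives 2 matching atoms.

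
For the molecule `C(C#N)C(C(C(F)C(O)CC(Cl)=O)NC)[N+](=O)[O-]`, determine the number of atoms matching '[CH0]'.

2

The query [CH0] means: aliphatic carbon with no attached hydrogen.
Check the 18 heavy atoms by environment: 2× C (H2) → no; 4× C (H1) → no; 1× F (H0) → no; 2× C (H0) → match; 1× N (H0) → no; 2× O (H0) → no; 1× Cl (H0) → no; 1× N (H1) → no; 1× C (H3) → no; 1× N (charge +1, H0) → no; 1× O (charge -1, H0) → no; 1× O (H1) → no.
That gives 2 matching atoms.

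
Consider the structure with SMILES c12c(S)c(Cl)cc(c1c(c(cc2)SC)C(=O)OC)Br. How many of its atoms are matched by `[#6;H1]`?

The query [#6;H1] means: any carbon bearing exactly one hydrogen.
Check the 19 heavy atoms by environment: 7× c (aromatic, H0) → no; 3× c (aromatic, H1) → match; 1× S (H0) → no; 2× C (H3) → no; 1× Br (H0) → no; 1× Cl (H0) → no; 1× S (H1) → no; 1× C (H0) → no; 2× O (H0) → no.
That gives 3 matching atoms.

3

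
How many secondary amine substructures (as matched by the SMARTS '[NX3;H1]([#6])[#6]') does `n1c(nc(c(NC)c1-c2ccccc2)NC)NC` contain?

3

[NX3;H1]([#6])[#6] is the SMARTS for a secondary amine: a trivalent nitrogen with one H, bonded to two carbons.
The molecule carries 3 separate instances of an N-methylamino group (-NHCH3) meeting every constraint; each maps to a distinct set of atoms, giving 3 matches.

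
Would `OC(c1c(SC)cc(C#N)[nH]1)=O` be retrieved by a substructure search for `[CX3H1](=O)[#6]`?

No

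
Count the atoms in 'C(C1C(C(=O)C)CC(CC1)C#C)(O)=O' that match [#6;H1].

4

Check the 14 heavy atoms by environment: 4× C (H1) → match; 3× C (H2) → no; 3× C (H0) → no; 2× O (H0) → no; 1× C (H3) → no; 1× O (H1) → no.
That gives 4 matching atoms.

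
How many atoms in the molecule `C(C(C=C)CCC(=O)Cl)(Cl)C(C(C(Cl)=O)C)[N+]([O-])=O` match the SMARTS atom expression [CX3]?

4

The query [CX3] means: C with X3: aliphatic carbon with exactly 3 total connections.
Check the 19 heavy atoms by environment: 7× C (X4) → no; 4× C (X3) → match; 3× O (X1) → no; 3× Cl (X1) → no; 1× N (charge +1, X3) → no; 1× O (charge -1, X1) → no.
That gives 4 matching atoms.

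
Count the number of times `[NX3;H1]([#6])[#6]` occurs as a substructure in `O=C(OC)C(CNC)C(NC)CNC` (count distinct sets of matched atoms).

3

[NX3;H1]([#6])[#6] is the SMARTS for a secondary amine: a trivalent nitrogen with one H, bonded to two carbons.
The molecule carries 3 separate instances of an N-methylamino group (-NHCH3) meeting every constraint; each maps to a distinct set of atoms, giving 3 matches.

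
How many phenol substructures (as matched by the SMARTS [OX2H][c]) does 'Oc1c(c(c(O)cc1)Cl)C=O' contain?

2

[OX2H][c] is the SMARTS for a phenol: a hydroxyl oxygen attached to an aromatic carbon.
The molecule carries 2 separate instances of a hydroxyl group (-OH) meeting every constraint; each maps to a distinct set of atoms, giving 2 matches.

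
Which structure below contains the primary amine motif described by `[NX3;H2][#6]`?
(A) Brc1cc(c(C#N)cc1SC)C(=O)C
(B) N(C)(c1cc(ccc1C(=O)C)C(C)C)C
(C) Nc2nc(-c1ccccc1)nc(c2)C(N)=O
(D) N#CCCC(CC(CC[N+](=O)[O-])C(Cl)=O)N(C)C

[NX3;H2][#6] describes a trivalent nitrogen with two H attached to carbon (a primary amine).
(A) has a nitrile (-C#N) but the nitrogen is NX1 (triple-bonded), not NX3 with two H.
(B) has a dimethylamino group (-N(CH3)2) but the nitrogen has H0, not H2.
(C) contains a primary amino group (-NH2), which satisfies every atom and bond constraint.
(D) has a nitro group (-[N+](=O)[O-]) but the nitrogen is [N+] with no H, not NX3H2.
So the answer is (C).

C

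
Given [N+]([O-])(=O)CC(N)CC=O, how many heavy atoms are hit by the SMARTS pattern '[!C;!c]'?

5

Check the 9 heavy atoms by environment: 4× C → no; 2× O → match; 1× N → match; 1× N (charge +1) → match; 1× O (charge -1) → match.
Summing the matching environments: 2 + 1 + 1 + 1 = 5 matching atoms.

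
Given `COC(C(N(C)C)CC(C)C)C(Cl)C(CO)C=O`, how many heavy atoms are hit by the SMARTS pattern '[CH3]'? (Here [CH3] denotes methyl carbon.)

5

The query [CH3] means: aliphatic carbon with exactly three hydrogens.
Check the 18 heavy atoms by environment: 2× C (H2) → no; 6× C (H1) → no; 5× C (H3) → match; 1× N (H0) → no; 2× O (H0) → no; 1× O (H1) → no; 1× Cl (H0) → no.
That gives 5 matching atoms.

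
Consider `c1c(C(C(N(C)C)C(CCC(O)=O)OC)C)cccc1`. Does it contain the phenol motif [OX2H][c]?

No

The pattern [OX2H][c] describes a hydroxyl oxygen attached to an aromatic carbon — a phenol.
The closest candidate here is a methoxy ether (-OCH3), but the oxygen has H0, not H1. No other fragment satisfies the full query, so there is no match.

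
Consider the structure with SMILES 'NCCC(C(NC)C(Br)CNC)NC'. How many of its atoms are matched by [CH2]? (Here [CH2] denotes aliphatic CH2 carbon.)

Check the 14 heavy atoms by environment: 3× C (H2) → match; 3× C (H1) → no; 1× N (H2) → no; 1× Br (H0) → no; 3× N (H1) → no; 3× C (H3) → no.
That gives 3 matching atoms.

3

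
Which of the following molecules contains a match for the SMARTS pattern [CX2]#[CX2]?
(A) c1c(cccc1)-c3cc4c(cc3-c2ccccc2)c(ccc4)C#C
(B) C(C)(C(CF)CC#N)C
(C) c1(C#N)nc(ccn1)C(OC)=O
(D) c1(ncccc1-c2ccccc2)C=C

A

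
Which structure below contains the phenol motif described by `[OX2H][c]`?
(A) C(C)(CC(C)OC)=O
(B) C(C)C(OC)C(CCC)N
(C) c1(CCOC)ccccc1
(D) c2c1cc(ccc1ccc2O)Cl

D

[OX2H][c] describes a hydroxyl oxygen attached to an aromatic carbon (a phenol).
(A) has a methoxy ether (-OCH3) but the oxygen has H0, not H1.
(B) has a methoxy ether (-OCH3) but the oxygen has H0, not H1.
(C) has a methoxy ether (-OCH3) but the oxygen has H0, not H1.
(D) contains a hydroxyl group (-OH), which satisfies every atom and bond constraint.
So the answer is (D).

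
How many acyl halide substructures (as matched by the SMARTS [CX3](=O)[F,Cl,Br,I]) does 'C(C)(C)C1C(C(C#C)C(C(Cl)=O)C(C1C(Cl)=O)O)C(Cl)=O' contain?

3

[CX3](=O)[F,Cl,Br,I] is the SMARTS for an acyl halide: a carbonyl carbon bonded to a halogen.
The molecule carries 3 separate instances of an acyl chloride (-C(=O)Cl) meeting every constraint; each maps to a distinct set of atoms, giving 3 matches.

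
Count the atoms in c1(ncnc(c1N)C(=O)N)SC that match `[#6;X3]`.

5

Check the 12 heavy atoms by environment: 2× n (aromatic, X2) → no; 4× c (aromatic, X3) → match; 1× S (X2) → no; 1× C (X4) → no; 1× C (X3) → match; 1× O (X1) → no; 2× N (X3) → no.
Summing the matching environments: 4 + 1 = 5 matching atoms.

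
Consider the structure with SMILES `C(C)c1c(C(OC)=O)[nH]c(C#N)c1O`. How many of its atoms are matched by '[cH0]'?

4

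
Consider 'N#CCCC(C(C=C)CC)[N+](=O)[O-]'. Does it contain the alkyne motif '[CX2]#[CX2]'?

No

The pattern [CX2]#[CX2] describes a carbon-carbon triple bond — an alkyne.
The closest candidate here is a nitrile (-C#N), but the triple bond is C#N, not C#C. No other fragment satisfies the full query, so there is no match.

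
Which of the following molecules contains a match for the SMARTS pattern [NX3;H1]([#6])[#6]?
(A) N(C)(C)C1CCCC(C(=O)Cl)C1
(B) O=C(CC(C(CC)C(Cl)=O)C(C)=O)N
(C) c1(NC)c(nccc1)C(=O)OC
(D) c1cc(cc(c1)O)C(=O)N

[NX3;H1]([#6])[#6] describes a trivalent nitrogen with one H, bonded to two carbons (a secondary amine).
(A) has a dimethylamino group (-N(CH3)2) but the nitrogen has H0, not H1.
(B) has a primary amide (-C(=O)NH2) but the -C(=O)NH2 nitrogen has H2, not H1.
(C) contains an N-methylamino group (-NHCH3), which satisfies every atom and bond constraint.
(D) has a primary amide (-C(=O)NH2) but the -C(=O)NH2 nitrogen has H2, not H1.
So the answer is (C).

C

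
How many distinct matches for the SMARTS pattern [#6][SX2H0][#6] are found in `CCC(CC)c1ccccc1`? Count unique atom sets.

0

[#6][SX2H0][#6] is the SMARTS for a thioether: an aliphatic sulfur bridging two carbons with no H on the sulfur.
No fragment in the molecule satisfies every constraint, giving 0 matches.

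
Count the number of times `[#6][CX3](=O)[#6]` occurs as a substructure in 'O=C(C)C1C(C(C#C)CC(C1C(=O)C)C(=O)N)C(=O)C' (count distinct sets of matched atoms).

3

[#6][CX3](=O)[#6] is the SMARTS for a ketone: a carbonyl carbon (no H) flanked by two carbons.
The molecule carries 3 separate instances of an acetyl/ketone group (-C(=O)CH3) meeting every constraint; each maps to a distinct set of atoms, giving 3 matches.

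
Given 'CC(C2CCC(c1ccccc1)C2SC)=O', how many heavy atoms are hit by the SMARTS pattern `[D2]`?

Check the 16 heavy atoms by environment: 4× C (D3) → no; 2× C (D2) → match; 1× O (D1) → no; 2× C (D1) → no; 1× c (aromatic, D3) → no; 5× c (aromatic, D2) → match; 1× S (D2) → match.
Summing the matching environments: 2 + 5 + 1 = 8 matching atoms.

8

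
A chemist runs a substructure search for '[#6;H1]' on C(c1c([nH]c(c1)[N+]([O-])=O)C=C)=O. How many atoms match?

3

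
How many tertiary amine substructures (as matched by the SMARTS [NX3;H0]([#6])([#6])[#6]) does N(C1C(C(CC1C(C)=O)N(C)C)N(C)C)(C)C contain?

3

[NX3;H0]([#6])([#6])[#6] is the SMARTS for a tertiary amine: a trivalent nitrogen with no H, bonded to three carbons.
The molecule carries 3 separate instances of a dimethylamino group (-N(CH3)2) meeting every constraint; each maps to a distinct set of atoms, giving 3 matches.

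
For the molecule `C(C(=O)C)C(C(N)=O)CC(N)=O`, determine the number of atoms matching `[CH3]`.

1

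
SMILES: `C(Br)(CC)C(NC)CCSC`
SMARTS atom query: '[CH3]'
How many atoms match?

3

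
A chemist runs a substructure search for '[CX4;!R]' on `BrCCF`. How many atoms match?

The query [CX4;!R] means: aliphatic carbon with four total connections, not in a ring.
Check the 4 heavy atoms by environment: 2× C (X4, acyclic) → match; 1× Br (X1, acyclic) → no; 1× F (X1, acyclic) → no.
That gives 2 matching atoms.

2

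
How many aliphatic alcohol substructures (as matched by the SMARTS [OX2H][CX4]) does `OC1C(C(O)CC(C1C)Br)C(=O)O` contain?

[OX2H][CX4] is the SMARTS for an aliphatic alcohol: a hydroxyl oxygen bound to an sp3 (X4) carbon.
The molecule carries 2 separate instances of a hydroxyl group (-OH) meeting every constraint; each maps to a distinct set of atoms, giving 2 matches.

2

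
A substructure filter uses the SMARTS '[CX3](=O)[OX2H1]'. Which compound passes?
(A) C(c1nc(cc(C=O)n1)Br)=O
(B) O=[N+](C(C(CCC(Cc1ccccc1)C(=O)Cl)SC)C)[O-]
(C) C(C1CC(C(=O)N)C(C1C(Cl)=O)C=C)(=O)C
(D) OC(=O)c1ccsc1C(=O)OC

[CX3](=O)[OX2H1] describes an sp2 carbon double-bonded to O and single-bonded to an -OH oxygen (a carboxylic acid).
(A) has an aldehyde (-CHO) but there is no singly-bonded oxygen on the carbonyl carbon.
(B) has an acyl chloride (-C(=O)Cl) but the carbonyl is bonded to Cl, not to an -OH oxygen.
(C) has a primary amide (-C(=O)NH2) but the carbonyl is bonded to N, not to an -OH oxygen.
(D) contains a carboxylic acid group (-C(=O)OH), which satisfies every atom and bond constraint.
So the answer is (D).

D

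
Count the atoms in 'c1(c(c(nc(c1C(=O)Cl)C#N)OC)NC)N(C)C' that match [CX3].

1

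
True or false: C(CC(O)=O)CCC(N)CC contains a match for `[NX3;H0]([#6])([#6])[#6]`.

False

The pattern [NX3;H0]([#6])([#6])[#6] describes a trivalent nitrogen with no H, bonded to three carbons — a tertiary amine.
The closest candidate here is a primary amino group (-NH2), but the nitrogen has H2, not H0 with three carbons. No other fragment satisfies the full query, so there is no match.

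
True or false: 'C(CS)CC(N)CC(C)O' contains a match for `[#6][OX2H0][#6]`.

False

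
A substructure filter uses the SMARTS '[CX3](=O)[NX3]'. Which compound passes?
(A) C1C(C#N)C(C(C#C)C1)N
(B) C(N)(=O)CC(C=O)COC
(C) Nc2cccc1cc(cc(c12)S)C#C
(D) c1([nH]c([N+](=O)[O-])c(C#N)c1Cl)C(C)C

[CX3](=O)[NX3] describes a carbonyl carbon bonded to a trivalent nitrogen (an amide).
(A) has a nitrile (-C#N) but the nitrile N is NX1 (triple-bonded), not NX3.
(B) contains a primary amide (-C(=O)NH2), which satisfies every atom and bond constraint.
(C) has a primary amino group (-NH2) but the -NH2 is not attached to a carbonyl carbon.
(D) has a nitrile (-C#N) but the nitrile N is NX1 (triple-bonded), not NX3.
So the answer is (B).

B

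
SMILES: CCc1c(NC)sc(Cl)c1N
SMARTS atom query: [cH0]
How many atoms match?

4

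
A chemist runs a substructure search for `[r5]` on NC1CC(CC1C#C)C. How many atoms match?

5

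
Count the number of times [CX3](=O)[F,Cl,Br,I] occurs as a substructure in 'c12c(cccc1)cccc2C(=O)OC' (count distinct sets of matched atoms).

0

[CX3](=O)[F,Cl,Br,I] is the SMARTS for an acyl halide: a carbonyl carbon bonded to a halogen.
The molecule has a methyl-ester group (-C(=O)OCH3), but the carbonyl is bonded to -O-C, not to a halogen; nothing else fits, so there are 0 matches.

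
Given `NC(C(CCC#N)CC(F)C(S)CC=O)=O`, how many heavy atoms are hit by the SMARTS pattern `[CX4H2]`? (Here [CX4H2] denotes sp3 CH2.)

Check the 16 heavy atoms by environment: 4× C (H2, X4) → match; 3× C (H1, X4) → no; 1× S (H1, X2) → no; 1× F (H0, X1) → no; 1× C (H0, X3) → no; 2× O (H0, X1) → no; 1× N (H2, X3) → no; 1× C (H0, X2) → no; 1× N (H0, X1) → no; 1× C (H1, X3) → no.
That gives 4 matching atoms.

4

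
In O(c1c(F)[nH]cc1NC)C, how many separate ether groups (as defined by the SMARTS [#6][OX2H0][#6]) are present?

[#6][OX2H0][#6] is the SMARTS for an ether: an aliphatic oxygen bridging two carbons with no H on the oxygen.
Exactly one fragment in the molecule meets all constraints, giving 1 match.

1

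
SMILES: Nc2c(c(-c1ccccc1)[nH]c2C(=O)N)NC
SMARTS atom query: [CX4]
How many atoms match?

1

The query [CX4] means: C with X4: aliphatic carbon with exactly 4 total connections (bonds + H).
Check the 17 heavy atoms by environment: 1× n (aromatic, X3) → no; 10× c (aromatic, X3) → no; 1× C (X3) → no; 1× O (X1) → no; 3× N (X3) → no; 1× C (X4) → match.
That gives 1 matching atom.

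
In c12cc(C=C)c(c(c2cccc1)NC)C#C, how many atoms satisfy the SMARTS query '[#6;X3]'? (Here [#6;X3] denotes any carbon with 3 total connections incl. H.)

12

Check the 16 heavy atoms by environment: 10× c (aromatic, X3) → match; 2× C (X2) → no; 2× C (X3) → match; 1× N (X3) → no; 1× C (X4) → no.
Summing the matching environments: 10 + 2 = 12 matching atoms.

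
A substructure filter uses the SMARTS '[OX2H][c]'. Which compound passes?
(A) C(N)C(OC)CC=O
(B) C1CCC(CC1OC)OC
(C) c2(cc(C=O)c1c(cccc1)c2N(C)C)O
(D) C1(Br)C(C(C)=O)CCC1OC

[OX2H][c] describes a hydroxyl oxygen attached to an aromatic carbon (a phenol).
(A) has a methoxy ether (-OCH3) but the oxygen has H0, not H1.
(B) has a methoxy ether (-OCH3) but the oxygen has H0, not H1.
(C) contains a hydroxyl group (-OH), which satisfies every atom and bond constraint.
(D) has a methoxy ether (-OCH3) but the oxygen has H0, not H1.
So the answer is (C).

C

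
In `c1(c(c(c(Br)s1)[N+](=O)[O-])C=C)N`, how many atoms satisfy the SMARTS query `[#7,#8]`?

4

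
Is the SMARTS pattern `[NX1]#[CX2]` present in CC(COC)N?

No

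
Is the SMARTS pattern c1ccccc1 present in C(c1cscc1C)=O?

The pattern c1ccccc1 describes six aromatic carbons in a ring — a benzene ring.
The closest candidate here is a methyl group (-CH3), but no six-membered all-carbon aromatic ring is present. No other fragment satisfies the full query, so there is no match.

No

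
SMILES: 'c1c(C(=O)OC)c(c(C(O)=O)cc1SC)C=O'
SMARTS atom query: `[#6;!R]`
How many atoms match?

The query [#6;!R] means: carbon not in any ring.
Check the 17 heavy atoms by environment: 6× c (aromatic, in 6-ring) → no; 1× S (acyclic) → no; 5× C (acyclic) → match; 5× O (acyclic) → no.
That gives 5 matching atoms.

5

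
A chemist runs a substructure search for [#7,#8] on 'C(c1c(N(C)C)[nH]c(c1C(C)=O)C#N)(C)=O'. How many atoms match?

The query [#7,#8] means: nitrogen or oxygen (comma = OR).
Check the 16 heavy atoms by environment: 1× n (aromatic) → match; 4× c (aromatic) → no; 7× C → no; 2× O → match; 2× N → match.
Summing the matching environments: 1 + 2 + 2 = 5 matching atoms.

5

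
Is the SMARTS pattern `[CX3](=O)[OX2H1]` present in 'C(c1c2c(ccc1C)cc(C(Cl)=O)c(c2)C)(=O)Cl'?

No

The pattern [CX3](=O)[OX2H1] describes an sp2 carbon double-bonded to O and single-bonded to an -OH oxygen — a carboxylic acid.
The closest candidate here is an acyl chloride (-C(=O)Cl), but the carbonyl is bonded to Cl, not to an -OH oxygen. No other fragment satisfies the full query, so there is no match.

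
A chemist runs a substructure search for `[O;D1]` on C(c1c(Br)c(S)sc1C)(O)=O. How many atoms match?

2

The query [O;D1] means: aliphatic oxygen bonded to exactly one heavy atom.
Check the 11 heavy atoms by environment: 1× s (aromatic, D2) → no; 4× c (aromatic, D3) → no; 1× C (D3) → no; 2× O (D1) → match; 1× C (D1) → no; 1× S (D1) → no; 1× Br (D1) → no.
That gives 2 matching atoms.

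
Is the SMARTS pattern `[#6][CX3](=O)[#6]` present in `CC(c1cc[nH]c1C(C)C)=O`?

Yes

The pattern [#6][CX3](=O)[#6] describes a carbonyl carbon (no H) flanked by two carbons — a ketone.
The molecule carries an acetyl/ketone group (-C(=O)CH3), whose atoms satisfy every constraint of the query, so the pattern matches.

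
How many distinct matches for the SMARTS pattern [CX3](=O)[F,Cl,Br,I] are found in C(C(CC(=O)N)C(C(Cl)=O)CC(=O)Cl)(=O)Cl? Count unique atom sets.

3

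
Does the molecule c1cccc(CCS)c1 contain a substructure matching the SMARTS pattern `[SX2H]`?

The pattern [SX2H] describes an aliphatic sulfur with two connections, one being H — a thiol.
The molecule carries a thiol (-SH), whose atoms satisfy every constraint of the query, so the pattern matches.

Yes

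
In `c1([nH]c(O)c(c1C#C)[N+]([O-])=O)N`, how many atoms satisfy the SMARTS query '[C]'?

2

The query [C] means: uppercase C matches aliphatic (non-aromatic) carbon only.
Check the 12 heavy atoms by environment: 1× n (aromatic) → no; 4× c (aromatic) → no; 2× C → match; 1× N → no; 1× N (charge +1) → no; 1× O (charge -1) → no; 2× O → no.
That gives 2 matching atoms.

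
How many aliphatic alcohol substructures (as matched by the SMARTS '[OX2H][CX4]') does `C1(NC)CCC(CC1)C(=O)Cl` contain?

0

[OX2H][CX4] is the SMARTS for an aliphatic alcohol: a hydroxyl oxygen bound to an sp3 (X4) carbon.
No fragment in the molecule satisfies every constraint, giving 0 matches.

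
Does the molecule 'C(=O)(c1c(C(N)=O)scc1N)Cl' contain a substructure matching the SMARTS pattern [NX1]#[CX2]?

No

The pattern [NX1]#[CX2] describes a nitrogen triple-bonded to a two-connected carbon — a nitrile.
The closest candidate here is a primary amide (-C(=O)NH2), but the nitrogen is NX3, not NX1. No other fragment satisfies the full query, so there is no match.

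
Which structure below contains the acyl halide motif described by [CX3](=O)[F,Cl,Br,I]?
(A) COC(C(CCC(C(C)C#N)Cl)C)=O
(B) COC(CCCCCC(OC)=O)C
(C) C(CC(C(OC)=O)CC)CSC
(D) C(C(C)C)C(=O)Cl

[CX3](=O)[F,Cl,Br,I] describes a carbonyl carbon bonded to a halogen (an acyl halide).
(A) has a chloro substituent but the Cl is not on a carbonyl carbon.
(B) has a methyl-ester group (-C(=O)OCH3) but the carbonyl is bonded to -O-C, not to a halogen.
(C) has a methyl-ester group (-C(=O)OCH3) but the carbonyl is bonded to -O-C, not to a halogen.
(D) contains an acyl chloride (-C(=O)Cl), which satisfies every atom and bond constraint.
So the answer is (D).

D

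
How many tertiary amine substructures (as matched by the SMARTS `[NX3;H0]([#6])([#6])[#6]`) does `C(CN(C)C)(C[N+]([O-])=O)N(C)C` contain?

2

[NX3;H0]([#6])([#6])[#6] is the SMARTS for a tertiary amine: a trivalent nitrogen with no H, bonded to three carbons.
The molecule carries 2 separate instances of a dimethylamino group (-N(CH3)2) meeting every constraint; each maps to a distinct set of atoms, giving 2 matches.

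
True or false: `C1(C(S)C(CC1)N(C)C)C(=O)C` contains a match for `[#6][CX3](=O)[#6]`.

The pattern [#6][CX3](=O)[#6] describes a carbonyl carbon (no H) flanked by two carbons — a ketone.
The molecule carries an acetyl/ketone group (-C(=O)CH3), whose atoms satisfy every constraint of the query, so the pattern matches.

True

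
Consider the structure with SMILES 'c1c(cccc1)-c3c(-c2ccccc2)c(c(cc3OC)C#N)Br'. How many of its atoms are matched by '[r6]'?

The query [r6] means: r6 matches atoms in a six-membered ring.
Check the 23 heavy atoms by environment: 18× c (aromatic, in 6-ring) → match; 1× O (acyclic) → no; 2× C (acyclic) → no; 1× Br (acyclic) → no; 1× N (acyclic) → no.
That gives 18 matching atoms.

18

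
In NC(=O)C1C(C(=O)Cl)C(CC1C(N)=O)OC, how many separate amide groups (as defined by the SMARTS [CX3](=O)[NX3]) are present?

[CX3](=O)[NX3] is the SMARTS for an amide: a carbonyl carbon bonded to a trivalent nitrogen.
The molecule carries 2 separate instances of a primary amide (-C(=O)NH2) meeting every constraint; each maps to a distinct set of atoms, giving 2 matches.

2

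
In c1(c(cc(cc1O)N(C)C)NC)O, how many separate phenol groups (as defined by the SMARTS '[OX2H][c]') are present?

2

[OX2H][c] is the SMARTS for a phenol: a hydroxyl oxygen attached to an aromatic carbon.
The molecule carries 2 separate instances of a hydroxyl group (-OH) meeting every constraint; each maps to a distinct set of atoms, giving 2 matches.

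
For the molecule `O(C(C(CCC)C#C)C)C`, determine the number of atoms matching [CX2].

2

Check the 10 heavy atoms by environment: 7× C (X4) → no; 2× C (X2) → match; 1× O (X2) → no.
That gives 2 matching atoms.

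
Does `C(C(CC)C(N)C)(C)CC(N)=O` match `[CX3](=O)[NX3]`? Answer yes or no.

Yes

The pattern [CX3](=O)[NX3] describes a carbonyl carbon bonded to a trivalent nitrogen — an amide.
The molecule carries a primary amide (-C(=O)NH2), whose atoms satisfy every constraint of the query, so the pattern matches.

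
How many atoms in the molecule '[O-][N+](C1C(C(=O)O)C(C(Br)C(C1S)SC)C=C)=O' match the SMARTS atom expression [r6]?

The query [r6] means: r6 matches atoms in a six-membered ring.
Check the 18 heavy atoms by environment: 6× C (in 6-ring) → match; 2× S (acyclic) → no; 4× C (acyclic) → no; 1× Br (acyclic) → no; 3× O (acyclic) → no; 1× N (charge +1, acyclic) → no; 1× O (charge -1, acyclic) → no.
That gives 6 matching atoms.

6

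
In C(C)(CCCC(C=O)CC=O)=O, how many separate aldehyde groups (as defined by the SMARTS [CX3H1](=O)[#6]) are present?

2

[CX3H1](=O)[#6] is the SMARTS for an aldehyde: an sp2 carbon with one H, double-bonded to O and single-bonded to carbon.
The molecule carries 2 separate instances of an aldehyde (-CHO) meeting every constraint; each maps to a distinct set of atoms, giving 2 matches.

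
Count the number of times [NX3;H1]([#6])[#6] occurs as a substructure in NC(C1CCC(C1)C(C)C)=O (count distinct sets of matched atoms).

0

[NX3;H1]([#6])[#6] is the SMARTS for a secondary amine: a trivalent nitrogen with one H, bonded to two carbons.
The molecule has a primary amide (-C(=O)NH2), but the -C(=O)NH2 nitrogen has H2, not H1; nothing else fits, so there are 0 matches.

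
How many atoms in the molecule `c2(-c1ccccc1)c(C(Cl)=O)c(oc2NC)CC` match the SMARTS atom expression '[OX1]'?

1

The query [OX1] means: aliphatic oxygen with one total connection — typically a carbonyl =O or an oxide.
Check the 18 heavy atoms by environment: 1× o (aromatic, X2) → no; 10× c (aromatic, X3) → no; 1× N (X3) → no; 3× C (X4) → no; 1× C (X3) → no; 1× O (X1) → match; 1× Cl (X1) → no.
That gives 1 matching atom.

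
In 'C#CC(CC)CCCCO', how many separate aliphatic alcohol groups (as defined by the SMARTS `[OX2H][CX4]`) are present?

[OX2H][CX4] is the SMARTS for an aliphatic alcohol: a hydroxyl oxygen bound to an sp3 (X4) carbon.
Exactly one fragment in the molecule meets all constraints, giving 1 match.

1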